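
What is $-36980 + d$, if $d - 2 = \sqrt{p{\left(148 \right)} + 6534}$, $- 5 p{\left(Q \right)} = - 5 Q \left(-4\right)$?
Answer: $-36978 + \sqrt{5942} \approx -36901.0$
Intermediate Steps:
$p{\left(Q \right)} = - 4 Q$ ($p{\left(Q \right)} = - \frac{- 5 Q \left(-4\right)}{5} = - \frac{20 Q}{5} = - 4 Q$)
$d = 2 + \sqrt{5942}$ ($d = 2 + \sqrt{\left(-4\right) 148 + 6534} = 2 + \sqrt{-592 + 6534} = 2 + \sqrt{5942} \approx 79.084$)
$-36980 + d = -36980 + \left(2 + \sqrt{5942}\right) = -36978 + \sqrt{5942}$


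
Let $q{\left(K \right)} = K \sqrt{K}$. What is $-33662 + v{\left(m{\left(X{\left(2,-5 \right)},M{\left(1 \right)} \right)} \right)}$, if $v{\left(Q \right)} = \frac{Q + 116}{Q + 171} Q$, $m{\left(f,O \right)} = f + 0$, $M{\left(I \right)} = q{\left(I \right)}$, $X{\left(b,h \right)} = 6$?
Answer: $- \frac{1985814}{59} \approx -33658.0$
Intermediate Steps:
$q{\left(K \right)} = K^{\frac{3}{2}}$
$M{\left(I \right)} = I^{\frac{3}{2}}$
$m{\left(f,O \right)} = f$
$v{\left(Q \right)} = \frac{Q \left(116 + Q\right)}{171 + Q}$ ($v{\left(Q \right)} = \frac{116 + Q}{171 + Q} Q = \frac{Q \left(116 + Q\right)}{171 + Q}$)
$-33662 + v{\left(m{\left(X{\left(2,-5 \right)},M{\left(1 \right)} \right)} \right)} = -33662 + \frac{6 \left(116 + 6\right)}{171 + 6} = -33662 + 6 \cdot \frac{1}{177} \cdot 122 = -33662 + \frac{244}{59} = - \frac{1985814}{59}$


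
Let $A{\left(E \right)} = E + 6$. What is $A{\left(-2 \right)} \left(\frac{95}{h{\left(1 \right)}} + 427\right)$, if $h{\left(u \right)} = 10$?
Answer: $1746$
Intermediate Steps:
$A{\left(E \right)} = 6 + E$
$A{\left(-2 \right)} \left(\frac{95}{h{\left(1 \right)}} + 427\right) = \left(6 - 2\right) \left(\frac{95}{10} + 427\right) = 4 \left(95 \cdot \frac{1}{10} + 427\right) = 4 \left(\frac{19}{2} + 427\right) = 4 \cdot \frac{873}{2} = 1746$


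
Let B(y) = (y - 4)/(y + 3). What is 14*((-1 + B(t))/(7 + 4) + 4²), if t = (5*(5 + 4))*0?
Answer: 7294/33 ≈ 221.03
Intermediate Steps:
t = 0 (t = (5*9)*0 = 45*0 = 0)
B(y) = (-4 + y)/(3 + y)
14*((-1 + B(t))/(7 + 4) + 4²) = 14*((-1 + (-4 + 0)/(3 + 0))/(7 + 4) + 4²) = 14*((-1 - 4/3)/11 + 16) = 14*((-1 + (⅓)*(-4))*(1/11) + 16) = 14*((-1 - 4/3)*(1/11) + 16) = 14*(-7/3*1/11 + 16) = 14*(-7/33 + 16) = 14*(521/33) = 7294/33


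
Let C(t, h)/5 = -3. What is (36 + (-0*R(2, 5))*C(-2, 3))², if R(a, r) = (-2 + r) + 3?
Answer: 1296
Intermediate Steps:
R(a, r) = 1 + r
C(t, h) = -15 (C(t, h) = 5*(-3) = -15)
(36 + (-0*R(2, 5))*C(-2, 3))² = (36 - 0*(1 + 5)*(-15))² = (36 - 0*6*(-15))² = (36 - 4*0*(-15))² = (36 + 0*(-15))² = (36 + 0)² = 36² = 1296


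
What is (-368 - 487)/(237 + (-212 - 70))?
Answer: 19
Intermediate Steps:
(-368 - 487)/(237 + (-212 - 70)) = -855/(237 - 282) = -855/(-45) = -855*(-1/45) = 19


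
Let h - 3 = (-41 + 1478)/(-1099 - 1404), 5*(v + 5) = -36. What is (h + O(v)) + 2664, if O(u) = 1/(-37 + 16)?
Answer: 140152841/52563 ≈ 2666.4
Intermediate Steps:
v = -61/5 (v = -5 + (1/5)*(-36) = -5 - 36/5 = -61/5 ≈ -12.200)
O(u) = -1/21 (O(u) = 1/(-21) = -1/21)
h = 6072/2503 (h = 3 + (-41 + 1478)/(-1099 - 1404) = 3 + 1437/(-2503) = 3 + 1437*(-1/2503) = 3 - 1437/2503 = 6072/2503 ≈ 2.4259)
(h + O(v)) + 2664 = (6072/2503 - 1/21) + 2664 = 125009/52563 + 2664 = 140152841/52563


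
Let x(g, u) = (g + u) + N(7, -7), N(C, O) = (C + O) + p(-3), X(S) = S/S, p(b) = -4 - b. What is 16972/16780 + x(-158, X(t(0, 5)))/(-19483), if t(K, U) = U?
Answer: 83329179/81731185 ≈ 1.0196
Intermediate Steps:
X(S) = 1
N(C, O) = -1 + C + O (N(C, O) = (C + O) + (-4 - 1*(-3)) = (C + O) + (-4 + 3) = (C + O) - 1 = -1 + C + O)
x(g, u) = -1 + g + u (x(g, u) = (g + u) + (-1 + 7 - 7) = (g + u) - 1 = -1 + g + u)
16972/16780 + x(-158, X(t(0, 5)))/(-19483) = 16972/16780 + (-1 - 158 + 1)/(-19483) = 16972*(1/16780) - 158*(-1/19483) = 4243/4195 + 158/19483 = 83329179/81731185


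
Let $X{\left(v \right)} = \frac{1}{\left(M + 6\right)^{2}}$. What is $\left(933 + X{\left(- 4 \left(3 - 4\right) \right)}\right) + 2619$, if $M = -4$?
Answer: $\frac{14209}{4} \approx 3552.3$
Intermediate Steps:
$X{\left(v \right)} = \frac{1}{4}$ ($X{\left(v \right)} = \frac{1}{\left(-4 + 6\right)^{2}} = \frac{1}{2^{2}} = \frac{1}{4}$)
$\left(933 + X{\left(- 4 \left(3 - 4\right) \right)}\right) + 2619 = \left(933 + \frac{1}{4}\right) + 2619 = \frac{3733}{4} + 2619 = \frac{14209}{4}$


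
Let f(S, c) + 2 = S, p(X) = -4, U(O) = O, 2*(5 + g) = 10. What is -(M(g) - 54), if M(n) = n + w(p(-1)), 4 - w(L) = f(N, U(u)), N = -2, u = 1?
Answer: 46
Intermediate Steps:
g = 0 (g = -5 + (½)*10 = -5 + 5 = 0)
f(S, c) = -2 + S
w(L) = 8 (w(L) = 4 - (-2 - 2) = 4 - 1*(-4) = 4 + 4 = 8)
M(n) = 8 + n (M(n) = n + 8 = 8 + n)
-(M(g) - 54) = -((8 + 0) - 54) = -(8 - 54) = -1*(-46) = 46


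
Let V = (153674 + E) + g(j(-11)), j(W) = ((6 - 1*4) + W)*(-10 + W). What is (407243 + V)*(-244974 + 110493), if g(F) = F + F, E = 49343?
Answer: -82119208878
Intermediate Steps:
j(W) = (-10 + W)*(2 + W) (j(W) = ((6 - 4) + W)*(-10 + W) = (2 + W)*(-10 + W) = (-10 + W)*(2 + W))
g(F) = 2*F
V = 203395 (V = (153674 + 49343) + 2*(-20 + (-11)**2 - 8*(-11)) = 203017 + 2*(-20 + 121 + 88) = 203017 + 2*189 = 203017 + 378 = 203395)
(407243 + V)*(-244974 + 110493) = (407243 + 203395)*(-244974 + 110493) = 610638*(-134481) = -82119208878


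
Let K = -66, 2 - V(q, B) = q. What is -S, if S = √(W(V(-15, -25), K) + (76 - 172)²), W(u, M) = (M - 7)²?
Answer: -√14545 ≈ -120.60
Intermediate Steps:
V(q, B) = 2 - q
W(u, M) = (-7 + M)²
S = √14545 (S = √((-7 - 66)² + (76 - 172)²) = √((-73)² + (-96)²) = √(5329 + 9216) = √14545 ≈ 120.60)
-S = -√14545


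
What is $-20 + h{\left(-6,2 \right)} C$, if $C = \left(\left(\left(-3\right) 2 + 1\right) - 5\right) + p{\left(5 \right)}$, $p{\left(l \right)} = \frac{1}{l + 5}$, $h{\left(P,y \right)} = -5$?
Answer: $\frac{59}{2} \approx 29.5$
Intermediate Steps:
$p{\left(l \right)} = \frac{1}{5 + l}$
$C = - \frac{99}{10}$ ($C = \left(\left(\left(-3\right) 2 + 1\right) - 5\right) + \frac{1}{5 + 5} = \left(\left(-6 + 1\right) - 5\right) + \frac{1}{10} = \left(-5 - 5\right) + \frac{1}{10} = -10 + \frac{1}{10} = - \frac{99}{10} \approx -9.9$)
$-20 + h{\left(-6,2 \right)} C = -20 - - \frac{99}{2} = -20 + \frac{99}{2} = \frac{59}{2}$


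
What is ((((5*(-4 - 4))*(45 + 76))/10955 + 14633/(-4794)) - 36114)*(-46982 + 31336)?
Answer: 2967777574224973/5251827 ≈ 5.6509e+8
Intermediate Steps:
((((5*(-4 - 4))*(45 + 76))/10955 + 14633/(-4794)) - 36114)*(-46982 + 31336) = ((((5*(-8))*121)*(1/10955) + 14633*(-1/4794)) - 36114)*(-15646) = ((-40*121*(1/10955) - 14633/4794) - 36114)*(-15646) = ((-4840*1/10955 - 14633/4794) - 36114)*(-15646) = ((-968/2191 - 14633/4794) - 36114)*(-15646) = (-36701495/10503654 - 36114)*(-15646) = -379365662051/10503654*(-15646) = 2967777574224973/5251827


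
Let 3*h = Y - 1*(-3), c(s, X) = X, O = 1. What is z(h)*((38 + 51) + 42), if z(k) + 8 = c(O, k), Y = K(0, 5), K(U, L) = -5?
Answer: -3406/3 ≈ -1135.3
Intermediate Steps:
Y = -5
h = -2/3 (h = (-5 - 1*(-3))/3 = (-5 + 3)/3 = (1/3)*(-2) = -2/3 ≈ -0.66667)
z(k) = -8 + k
z(h)*((38 + 51) + 42) = (-8 - 2/3)*((38 + 51) + 42) = -26*(89 + 42)/3 = -26/3*131 = -3406/3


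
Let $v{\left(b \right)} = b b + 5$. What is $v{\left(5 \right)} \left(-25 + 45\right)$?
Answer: $600$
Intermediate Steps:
$v{\left(b \right)} = 5 + b^{2}$ ($v{\left(b \right)} = b^{2} + 5 = 5 + b^{2}$)
$v{\left(5 \right)} \left(-25 + 45\right) = \left(5 + 5^{2}\right) \left(-25 + 45\right) = \left(5 + 25\right) 20 = 30 \cdot 20 = 600$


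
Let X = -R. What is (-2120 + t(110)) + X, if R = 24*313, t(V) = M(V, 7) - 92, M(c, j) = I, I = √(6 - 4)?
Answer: -9724 + √2 ≈ -9722.6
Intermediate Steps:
I = √2 ≈ 1.4142
M(c, j) = √2
t(V) = -92 + √2 (t(V) = √2 - 92 = -92 + √2)
R = 7512
X = -7512 (X = -1*7512 = -7512)
(-2120 + t(110)) + X = (-2120 + (-92 + √2)) - 7512 = (-2212 + √2) - 7512 = -9724 + √2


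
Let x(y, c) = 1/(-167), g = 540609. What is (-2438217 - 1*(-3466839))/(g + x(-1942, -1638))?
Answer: 12269991/6448693 ≈ 1.9027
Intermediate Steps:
x(y, c) = -1/167
(-2438217 - 1*(-3466839))/(g + x(-1942, -1638)) = (-2438217 - 1*(-3466839))/(540609 - 1/167) = (-2438217 + 3466839)/(90281702/167) = 1028622*(167/90281702) = 12269991/6448693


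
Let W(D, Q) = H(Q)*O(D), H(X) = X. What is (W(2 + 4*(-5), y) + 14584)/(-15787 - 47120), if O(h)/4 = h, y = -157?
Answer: -25888/62907 ≈ -0.41153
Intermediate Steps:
O(h) = 4*h
W(D, Q) = 4*D*Q (W(D, Q) = Q*(4*D) = 4*D*Q)
(W(2 + 4*(-5), y) + 14584)/(-15787 - 47120) = (4*(2 + 4*(-5))*(-157) + 14584)/(-15787 - 47120) = (4*(2 - 20)*(-157) + 14584)/(-62907) = (4*(-18)*(-157) + 14584)*(-1/62907) = (11304 + 14584)*(-1/62907) = 25888*(-1/62907) = -25888/62907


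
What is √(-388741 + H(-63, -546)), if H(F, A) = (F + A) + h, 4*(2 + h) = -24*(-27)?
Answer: I*√389190 ≈ 623.85*I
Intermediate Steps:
h = 160 (h = -2 + (-24*(-27))/4 = -2 + (¼)*648 = -2 + 162 = 160)
H(F, A) = 160 + A + F (H(F, A) = (F + A) + 160 = (A + F) + 160 = 160 + A + F)
√(-388741 + H(-63, -546)) = √(-388741 + (160 - 546 - 63)) = √(-388741 - 449) = √(-389190) = I*√389190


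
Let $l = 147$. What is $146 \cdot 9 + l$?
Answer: $1461$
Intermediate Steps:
$146 \cdot 9 + l = 146 \cdot 9 + 147 = 1314 + 147 = 1461$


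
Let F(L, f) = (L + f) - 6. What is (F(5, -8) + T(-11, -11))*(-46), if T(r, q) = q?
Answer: 920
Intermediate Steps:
F(L, f) = -6 + L + f
(F(5, -8) + T(-11, -11))*(-46) = ((-6 + 5 - 8) - 11)*(-46) = (-9 - 11)*(-46) = -20*(-46) = 920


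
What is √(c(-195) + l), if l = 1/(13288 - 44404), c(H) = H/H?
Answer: 7*√4939665/15558 ≈ 0.99998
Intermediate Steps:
c(H) = 1
l = -1/31116 (l = 1/(-31116) = -1/31116 ≈ -3.2138e-5)
√(c(-195) + l) = √(1 - 1/31116) = √(31115/31116) = 7*√4939665/15558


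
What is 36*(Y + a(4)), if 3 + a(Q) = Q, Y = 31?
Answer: 1152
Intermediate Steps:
a(Q) = -3 + Q
36*(Y + a(4)) = 36*(31 + (-3 + 4)) = 36*(31 + 1) = 36*32 = 1152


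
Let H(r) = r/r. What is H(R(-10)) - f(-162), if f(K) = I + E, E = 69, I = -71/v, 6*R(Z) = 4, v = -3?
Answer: -275/3 ≈ -91.667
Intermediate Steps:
R(Z) = 2/3 (R(Z) = (1/6)*4 = 2/3)
I = 71/3 (I = -71/(-3) = -71*(-1/3) = 71/3 ≈ 23.667)
H(r) = 1
f(K) = 278/3 (f(K) = 71/3 + 69 = 278/3)
H(R(-10)) - f(-162) = 1 - 1*278/3 = 1 - 278/3 = -275/3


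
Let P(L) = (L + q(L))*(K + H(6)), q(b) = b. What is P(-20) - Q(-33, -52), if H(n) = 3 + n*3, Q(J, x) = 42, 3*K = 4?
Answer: -2806/3 ≈ -935.33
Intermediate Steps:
K = 4/3 (K = (⅓)*4 = 4/3 ≈ 1.3333)
H(n) = 3 + 3*n
P(L) = 134*L/3 (P(L) = (L + L)*(4/3 + (3 + 3*6)) = (2*L)*(4/3 + (3 + 18)) = (2*L)*(4/3 + 21) = (2*L)*(67/3) = 134*L/3)
P(-20) - Q(-33, -52) = (134/3)*(-20) - 1*42 = -2680/3 - 42 = -2806/3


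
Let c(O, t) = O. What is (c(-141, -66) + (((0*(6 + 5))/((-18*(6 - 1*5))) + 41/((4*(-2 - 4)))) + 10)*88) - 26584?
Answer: -77986/3 ≈ -25995.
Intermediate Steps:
(c(-141, -66) + (((0*(6 + 5))/((-18*(6 - 1*5))) + 41/((4*(-2 - 4)))) + 10)*88) - 26584 = (-141 + (((0*(6 + 5))/((-18*(6 - 1*5))) + 41/((4*(-2 - 4)))) + 10)*88) - 26584 = (-141 + (((0*11)/((-18*(6 - 5))) + 41/((4*(-6)))) + 10)*88) - 26584 = (-141 + ((0/((-18*1)) + 41/(-24)) + 10)*88) - 26584 = (-141 + ((0/(-18) + 41*(-1/24)) + 10)*88) - 26584 = (-141 + ((0*(-1/18) - 41/24) + 10)*88) - 26584 = (-141 + ((0 - 41/24) + 10)*88) - 26584 = (-141 + (-41/24 + 10)*88) - 26584 = (-141 + (199/24)*88) - 26584 = (-141 + 2189/3) - 26584 = 1766/3 - 26584 = -77986/3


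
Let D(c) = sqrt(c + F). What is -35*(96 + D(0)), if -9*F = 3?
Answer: -3360 - 35*I*sqrt(3)/3 ≈ -3360.0 - 20.207*I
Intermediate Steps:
F = -1/3 (F = -1/9*3 = -1/3 ≈ -0.33333)
D(c) = sqrt(-1/3 + c) (D(c) = sqrt(c - 1/3) = sqrt(-1/3 + c))
-35*(96 + D(0)) = -35*(96 + sqrt(-3 + 9*0)/3) = -35*(96 + sqrt(-3 + 0)/3) = -35*(96 + sqrt(-3)/3) = -35*(96 + (I*sqrt(3))/3) = -35*(96 + I*sqrt(3)/3) = -3360 - 35*I*sqrt(3)/3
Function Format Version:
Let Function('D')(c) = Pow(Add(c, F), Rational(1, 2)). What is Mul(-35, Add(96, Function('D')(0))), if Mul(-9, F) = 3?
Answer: Add(-3360, Mul(Rational(-35, 3), I, Pow(3, Rational(1, 2)))) ≈ Add(-3360.0, Mul(-20.207, I))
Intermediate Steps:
F = Rational(-1, 3) (F = Mul(Rational(-1, 9), 3) = Rational(-1, 3) ≈ -0.33333)
Function('D')(c) = Pow(Add(Rational(-1, 3), c), Rational(1, 2)) (Function('D')(c) = Pow(Add(c, Rational(-1, 3)), Rational(1, 2)) = Pow(Add(Rational(-1, 3), c), Rational(1, 2)))
Mul(-35, Add(96, Function('D')(0))) = Mul(-35, Add(96, Mul(Rational(1, 3), Pow(Add(-3, Mul(9, 0)), Rational(1, 2))))) = Mul(-35, Add(96, Mul(Rational(1, 3), Pow(Add(-3, 0), Rational(1, 2))))) = Mul(-35, Add(96, Mul(Rational(1, 3), Pow(-3, Rational(1, 2))))) = Mul(-35, Add(96, Mul(Rational(1, 3), Mul(I, Pow(3, Rational(1, 2)))))) = Mul(-35, Add(96, Mul(Rational(1, 3), I, Pow(3, Rational(1, 2))))) = Add(-3360, Mul(Rational(-35, 3), I, Pow(3, Rational(1, 2))))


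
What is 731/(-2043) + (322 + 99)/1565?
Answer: -283912/3197295 ≈ -0.088798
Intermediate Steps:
731/(-2043) + (322 + 99)/1565 = 731*(-1/2043) + 421*(1/1565) = -731/2043 + 421/1565 = -283912/3197295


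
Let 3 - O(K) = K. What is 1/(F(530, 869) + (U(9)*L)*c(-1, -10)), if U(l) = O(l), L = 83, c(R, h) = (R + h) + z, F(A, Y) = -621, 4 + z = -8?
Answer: 1/10833 ≈ 9.2310e-5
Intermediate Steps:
z = -12 (z = -4 - 8 = -12)
c(R, h) = -12 + R + h (c(R, h) = (R + h) - 12 = -12 + R + h)
O(K) = 3 - K
U(l) = 3 - l
1/(F(530, 869) + (U(9)*L)*c(-1, -10)) = 1/(-621 + ((3 - 1*9)*83)*(-12 - 1 - 10)) = 1/(-621 + ((3 - 9)*83)*(-23)) = 1/(-621 - 6*83*(-23)) = 1/(-621 - 498*(-23)) = 1/(-621 + 11454) = 1/10833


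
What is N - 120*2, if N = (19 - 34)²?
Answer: -15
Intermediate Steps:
N = 225 (N = (-15)² = 225)
N - 120*2 = 225 - 120*2 = 225 - 1*240 = 225 - 240 = -15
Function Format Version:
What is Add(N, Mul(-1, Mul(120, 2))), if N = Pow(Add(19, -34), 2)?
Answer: -15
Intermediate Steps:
N = 225 (N = Pow(-15, 2) = 225)
Add(N, Mul(-1, Mul(120, 2))) = Add(225, Mul(-1, Mul(120, 2))) = Add(225, Mul(-1, 240)) = Add(225, -240) = -15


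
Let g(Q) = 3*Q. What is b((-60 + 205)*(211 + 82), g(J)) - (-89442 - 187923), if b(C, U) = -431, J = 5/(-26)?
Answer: 276934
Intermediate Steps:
J = -5/26 (J = 5*(-1/26) = -5/26 ≈ -0.19231)
b((-60 + 205)*(211 + 82), g(J)) - (-89442 - 187923) = -431 - (-89442 - 187923) = -431 - 1*(-277365) = -431 + 277365 = 276934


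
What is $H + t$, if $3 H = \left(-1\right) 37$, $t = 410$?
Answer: $\frac{1193}{3} \approx 397.67$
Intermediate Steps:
$H = - \frac{37}{3}$ ($H = \frac{\left(-1\right) 37}{3} = \frac{1}{3} \left(-37\right) = - \frac{37}{3} \approx -12.333$)
$H + t = - \frac{37}{3} + 410 = \frac{1193}{3}$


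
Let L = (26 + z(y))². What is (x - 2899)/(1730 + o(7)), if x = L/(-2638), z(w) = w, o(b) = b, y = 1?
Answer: -7648291/4582206 ≈ -1.6691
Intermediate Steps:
L = 729 (L = (26 + 1)² = 27² = 729)
x = -729/2638 (x = 729/(-2638) = 729*(-1/2638) = -729/2638 ≈ -0.27635)
(x - 2899)/(1730 + o(7)) = (-729/2638 - 2899)/(1730 + 7) = -7648291/2638/1737 = -7648291/2638*1/1737 = -7648291/4582206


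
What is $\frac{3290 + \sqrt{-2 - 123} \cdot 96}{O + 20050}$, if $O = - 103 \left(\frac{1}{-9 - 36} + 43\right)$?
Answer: $\frac{74025}{351524} + \frac{2700 i \sqrt{5}}{87881} \approx 0.21058 + 0.068699 i$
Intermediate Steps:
$O = - \frac{199202}{45}$ ($O = - 103 \left(\frac{1}{-9 - 36} + 43\right) = - 103 \left(\frac{1}{-45} + 43\right) = - 103 \left(- \frac{1}{45} + 43\right) = \left(-103\right) \frac{1934}{45} = - \frac{199202}{45} \approx -4426.7$)
$\frac{3290 + \sqrt{-2 - 123} \cdot 96}{O + 20050} = \frac{3290 + \sqrt{-2 - 123} \cdot 96}{- \frac{199202}{45} + 20050} = \frac{3290 + \sqrt{-125} \cdot 96}{\frac{703048}{45}} = \left(3290 + 5 i \sqrt{5} \cdot 96\right) \frac{45}{703048} = \left(3290 + 480 i \sqrt{5}\right) \frac{45}{703048} = \frac{74025}{351524} + \frac{2700 i \sqrt{5}}{87881}$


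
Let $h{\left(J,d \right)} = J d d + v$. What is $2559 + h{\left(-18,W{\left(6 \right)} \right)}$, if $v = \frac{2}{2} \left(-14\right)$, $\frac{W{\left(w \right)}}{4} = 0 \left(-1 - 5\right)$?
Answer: $2545$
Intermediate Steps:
$W{\left(w \right)} = 0$ ($W{\left(w \right)} = 4 \cdot 0 \left(-1 - 5\right) = 4 \cdot 0 \left(-6\right) = 4 \cdot 0 = 0$)
$v = -14$ ($v = 2 \cdot \frac{1}{2} \left(-14\right) = 1 \left(-14\right) = -14$)
$h{\left(J,d \right)} = -14 + J d^{2}$ ($h{\left(J,d \right)} = J d d - 14 = J d^{2} - 14 = -14 + J d^{2}$)
$2559 + h{\left(-18,W{\left(6 \right)} \right)} = 2559 - \left(14 + 18 \cdot 0^{2}\right) = 2559 - 14 = 2545$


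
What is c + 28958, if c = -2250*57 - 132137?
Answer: -231429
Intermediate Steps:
c = -260387 (c = -128250 - 132137 = -260387)
c + 28958 = -260387 + 28958 = -231429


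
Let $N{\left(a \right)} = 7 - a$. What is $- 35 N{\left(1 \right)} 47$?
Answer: $-9870$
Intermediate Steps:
$- 35 N{\left(1 \right)} 47 = - 35 \left(7 - 1\right) 47 = \left(-35\right) 6 \cdot 47 = \left(-210\right) 47 = -9870$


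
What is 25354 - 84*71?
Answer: 19390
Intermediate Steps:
25354 - 84*71 = 25354 - 1*5964 = 25354 - 5964 = 19390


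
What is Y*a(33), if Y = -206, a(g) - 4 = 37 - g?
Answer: -1648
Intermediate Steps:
a(g) = 41 - g (a(g) = 4 + (37 - g) = 41 - g)
Y*a(33) = -206*(41 - 1*33) = -206*(41 - 33) = -206*8 = -1648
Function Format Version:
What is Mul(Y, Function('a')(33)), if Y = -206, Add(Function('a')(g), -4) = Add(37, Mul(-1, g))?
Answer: -1648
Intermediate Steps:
Function('a')(g) = Add(41, Mul(-1, g)) (Function('a')(g) = Add(4, Add(37, Mul(-1, g))) = Add(41, Mul(-1, g)))
Mul(Y, Function('a')(33)) = Mul(-206, Add(41, Mul(-1, 33))) = Mul(-206, Add(41, -33)) = Mul(-206, 8) = -1648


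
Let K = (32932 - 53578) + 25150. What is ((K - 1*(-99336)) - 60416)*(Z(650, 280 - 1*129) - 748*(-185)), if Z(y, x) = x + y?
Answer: 6043795744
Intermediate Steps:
K = 4504 (K = -20646 + 25150 = 4504)
((K - 1*(-99336)) - 60416)*(Z(650, 280 - 1*129) - 748*(-185)) = ((4504 - 1*(-99336)) - 60416)*(((280 - 1*129) + 650) - 748*(-185)) = ((4504 + 99336) - 60416)*(((280 - 129) + 650) + 138380) = (103840 - 60416)*((151 + 650) + 138380) = 43424*(801 + 138380) = 43424*139181 = 6043795744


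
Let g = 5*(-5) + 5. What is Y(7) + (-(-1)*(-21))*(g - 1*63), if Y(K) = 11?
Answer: 1754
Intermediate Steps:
g = -20 (g = -25 + 5 = -20)
Y(7) + (-(-1)*(-21))*(g - 1*63) = 11 + (-(-1)*(-21))*(-20 - 1*63) = 11 + (-1*21)*(-20 - 63) = 11 - 21*(-83) = 11 + 1743 = 1754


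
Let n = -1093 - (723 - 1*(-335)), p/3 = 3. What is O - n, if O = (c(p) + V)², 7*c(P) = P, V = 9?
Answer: 110583/49 ≈ 2256.8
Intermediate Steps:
p = 9 (p = 3*3 = 9)
n = -2151 (n = -1093 - (723 + 335) = -1093 - 1*1058 = -1093 - 1058 = -2151)
c(P) = P/7
O = 5184/49 (O = ((⅐)*9 + 9)² = (9/7 + 9)² = (72/7)² = 5184/49 ≈ 105.80)
O - n = 5184/49 - 1*(-2151) = 5184/49 + 2151 = 110583/49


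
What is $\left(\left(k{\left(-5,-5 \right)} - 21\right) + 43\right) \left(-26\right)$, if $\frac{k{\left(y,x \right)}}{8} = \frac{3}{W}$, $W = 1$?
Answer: $-1196$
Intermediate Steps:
$k{\left(y,x \right)} = 24$ ($k{\left(y,x \right)} = 8 \cdot \frac{3}{1} = 8 \cdot 3 \cdot 1 = 8 \cdot 3 = 24$)
$\left(\left(k{\left(-5,-5 \right)} - 21\right) + 43\right) \left(-26\right) = \left(\left(24 - 21\right) + 43\right) \left(-26\right) = \left(3 + 43\right) \left(-26\right) = 46 \left(-26\right) = -1196$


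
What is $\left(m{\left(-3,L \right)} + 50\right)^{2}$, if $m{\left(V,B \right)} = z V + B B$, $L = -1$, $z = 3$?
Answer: $1764$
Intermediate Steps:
$m{\left(V,B \right)} = B^{2} + 3 V$ ($m{\left(V,B \right)} = 3 V + B B = 3 V + B^{2} = B^{2} + 3 V$)
$\left(m{\left(-3,L \right)} + 50\right)^{2} = \left(\left(\left(-1\right)^{2} + 3 \left(-3\right)\right) + 50\right)^{2} = \left(\left(1 - 9\right) + 50\right)^{2} = \left(-8 + 50\right)^{2} = 42^{2} = 1764$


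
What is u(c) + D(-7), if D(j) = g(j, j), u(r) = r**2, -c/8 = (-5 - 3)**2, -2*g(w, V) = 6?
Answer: 262141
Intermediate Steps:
g(w, V) = -3 (g(w, V) = -1/2*6 = -3)
c = -512 (c = -8*(-5 - 3)**2 = -8*(-8)**2 = -8*64 = -512)
D(j) = -3
u(c) + D(-7) = (-512)**2 - 3 = 262144 - 3 = 262141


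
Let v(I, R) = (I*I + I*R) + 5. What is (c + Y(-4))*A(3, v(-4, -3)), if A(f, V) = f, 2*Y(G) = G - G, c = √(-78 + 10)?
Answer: 6*I*√17 ≈ 24.739*I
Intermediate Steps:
v(I, R) = 5 + I² + I*R (v(I, R) = (I² + I*R) + 5 = 5 + I² + I*R)
c = 2*I*√17 (c = √(-68) = 2*I*√17 ≈ 8.2462*I)
Y(G) = 0 (Y(G) = (G - G)/2 = (½)*0 = 0)
(c + Y(-4))*A(3, v(-4, -3)) = (2*I*√17 + 0)*3 = (2*I*√17)*3 = 6*I*√17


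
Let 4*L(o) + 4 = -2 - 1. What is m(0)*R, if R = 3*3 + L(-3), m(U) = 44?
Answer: 319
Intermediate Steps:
L(o) = -7/4 (L(o) = -1 + (-2 - 1)/4 = -1 + (1/4)*(-3) = -1 - 3/4 = -7/4)
R = 29/4 (R = 3*3 - 7/4 = 9 - 7/4 = 29/4 ≈ 7.2500)
m(0)*R = 44*(29/4) = 319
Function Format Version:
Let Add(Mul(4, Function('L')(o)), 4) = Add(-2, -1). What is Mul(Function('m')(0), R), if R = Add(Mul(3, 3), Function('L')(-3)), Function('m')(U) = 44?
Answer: 319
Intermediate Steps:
Function('L')(o) = Rational(-7, 4) (Function('L')(o) = Add(-1, Mul(Rational(1, 4), Add(-2, -1))) = Add(-1, Mul(Rational(1, 4), -3)) = Add(-1, Rational(-3, 4)) = Rational(-7, 4))
R = Rational(29, 4) (R = Add(Mul(3, 3), Rational(-7, 4)) = Add(9, Rational(-7, 4)) = Rational(29, 4) ≈ 7.2500)
Mul(Function('m')(0), R) = Mul(44, Rational(29, 4)) = 319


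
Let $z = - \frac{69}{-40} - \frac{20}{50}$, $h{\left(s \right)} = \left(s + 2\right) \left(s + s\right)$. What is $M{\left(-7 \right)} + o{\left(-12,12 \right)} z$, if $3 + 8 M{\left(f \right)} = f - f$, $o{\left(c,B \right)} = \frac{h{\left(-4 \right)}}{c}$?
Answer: $- \frac{257}{120} \approx -2.1417$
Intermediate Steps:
$h{\left(s \right)} = 2 s \left(2 + s\right)$ ($h{\left(s \right)} = \left(2 + s\right) 2 s = 2 s \left(2 + s\right)$)
$o{\left(c,B \right)} = \frac{16}{c}$ ($o{\left(c,B \right)} = \frac{2 \left(-4\right) \left(2 - 4\right)}{c} = \frac{2 \left(-4\right) \left(-2\right)}{c} = \frac{16}{c}$)
$M{\left(f \right)} = - \frac{3}{8}$ ($M{\left(f \right)} = - \frac{3}{8} + \frac{f - f}{8} = - \frac{3}{8} + \frac{1}{8} \cdot 0 = - \frac{3}{8} + 0 = - \frac{3}{8}$)
$z = \frac{53}{40}$ ($z = \left(-69\right) \left(- \frac{1}{40}\right) - \frac{2}{5} = \frac{69}{40} - \frac{2}{5} = \frac{53}{40} \approx 1.325$)
$M{\left(-7 \right)} + o{\left(-12,12 \right)} z = - \frac{3}{8} + \frac{16}{-12} \cdot \frac{53}{40} = - \frac{3}{8} + 16 \left(- \frac{1}{12}\right) \frac{53}{40} = - \frac{3}{8} - \frac{53}{30} = - \frac{257}{120}$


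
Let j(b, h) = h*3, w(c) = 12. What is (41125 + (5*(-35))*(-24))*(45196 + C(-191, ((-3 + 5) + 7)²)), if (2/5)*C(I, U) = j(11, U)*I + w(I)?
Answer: -6418609225/2 ≈ -3.2093e+9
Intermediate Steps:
j(b, h) = 3*h
C(I, U) = 30 + 15*I*U/2 (C(I, U) = 5*((3*U)*I + 12)/2 = 5*(3*I*U + 12)/2 = 5*(12 + 3*I*U)/2 = 30 + 15*I*U/2)
(41125 + (5*(-35))*(-24))*(45196 + C(-191, ((-3 + 5) + 7)²)) = (41125 + (5*(-35))*(-24))*(45196 + (30 + (15/2)*(-191)*((-3 + 5) + 7)²)) = (41125 - 175*(-24))*(45196 + (30 + (15/2)*(-191)*(2 + 7)²)) = (41125 + 4200)*(45196 + (30 + (15/2)*(-191)*9²)) = 45325*(45196 + (30 + (15/2)*(-191)*81)) = 45325*(45196 + (30 - 232065/2)) = 45325*(45196 - 232005/2) = 45325*(-141613/2) = -6418609225/2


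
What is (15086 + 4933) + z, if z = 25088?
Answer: 45107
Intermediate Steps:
(15086 + 4933) + z = (15086 + 4933) + 25088 = 20019 + 25088 = 45107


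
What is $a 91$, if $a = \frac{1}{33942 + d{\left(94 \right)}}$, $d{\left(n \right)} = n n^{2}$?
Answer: $\frac{7}{66502} \approx 0.00010526$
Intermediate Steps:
$d{\left(n \right)} = n^{3}$
$a = \frac{1}{864526}$ ($a = \frac{1}{33942 + 94^{3}} = \frac{1}{33942 + 830584} = \frac{1}{864526} \approx 1.1567 \cdot 10^{-6}$)
$a 91 = \frac{1}{864526} \cdot 91 = \frac{7}{66502}$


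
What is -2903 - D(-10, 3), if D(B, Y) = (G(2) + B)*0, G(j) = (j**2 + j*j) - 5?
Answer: -2903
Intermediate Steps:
G(j) = -5 + 2*j**2 (G(j) = (j**2 + j**2) - 5 = 2*j**2 - 5 = -5 + 2*j**2)
D(B, Y) = 0 (D(B, Y) = ((-5 + 2*2**2) + B)*0 = ((-5 + 2*4) + B)*0 = ((-5 + 8) + B)*0 = (3 + B)*0 = 0)
-2903 - D(-10, 3) = -2903 - 1*0 = -2903 + 0 = -2903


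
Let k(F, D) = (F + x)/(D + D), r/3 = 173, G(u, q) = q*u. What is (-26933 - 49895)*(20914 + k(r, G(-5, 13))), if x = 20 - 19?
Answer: -1606473480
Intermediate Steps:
x = 1
r = 519 (r = 3*173 = 519)
k(F, D) = (1 + F)/(2*D) (k(F, D) = (F + 1)/(D + D) = (1 + F)/((2*D)) = (1 + F)*(1/(2*D)) = (1 + F)/(2*D))
(-26933 - 49895)*(20914 + k(r, G(-5, 13))) = (-26933 - 49895)*(20914 + (1 + 519)/(2*((13*(-5))))) = -76828*(20914 + (1/2)*520/(-65)) = -76828*(20914 + (1/2)*(-1/65)*520) = -76828*(20914 - 4) = -76828*20910 = -1606473480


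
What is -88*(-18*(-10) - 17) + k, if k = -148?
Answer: -14492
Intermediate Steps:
-88*(-18*(-10) - 17) + k = -88*(-18*(-10) - 17) - 148 = -88*(180 - 17) - 148 = -88*163 - 148 = -14344 - 148 = -14492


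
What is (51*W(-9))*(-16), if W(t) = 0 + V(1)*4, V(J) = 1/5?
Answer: -3264/5 ≈ -652.80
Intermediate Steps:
V(J) = ⅕
W(t) = ⅘ (W(t) = 0 + (⅕)*4 = 0 + ⅘ = ⅘)
(51*W(-9))*(-16) = (51*(⅘))*(-16) = (204/5)*(-16) = -3264/5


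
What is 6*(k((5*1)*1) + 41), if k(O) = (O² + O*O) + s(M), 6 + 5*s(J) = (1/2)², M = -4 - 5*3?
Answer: 5391/10 ≈ 539.10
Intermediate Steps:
M = -19 (M = -4 - 15 = -19)
s(J) = -23/20 (s(J) = -6/5 + (1/2)²/5 = -6/5 + (½)²/5 = -6/5 + (⅕)*(¼) = -6/5 + 1/20 = -23/20)
k(O) = -23/20 + 2*O² (k(O) = (O² + O*O) - 23/20 = (O² + O²) - 23/20 = 2*O² - 23/20 = -23/20 + 2*O²)
6*(k((5*1)*1) + 41) = 6*((-23/20 + 2*((5*1)*1)²) + 41) = 6*((-23/20 + 2*(5*1)²) + 41) = 6*((-23/20 + 2*5²) + 41) = 6*((-23/20 + 2*25) + 41) = 6*((-23/20 + 50) + 41) = 6*(977/20 + 41) = 6*(1797/20) = 5391/10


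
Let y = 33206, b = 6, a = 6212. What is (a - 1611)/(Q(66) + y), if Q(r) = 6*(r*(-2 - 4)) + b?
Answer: 4601/30836 ≈ 0.14921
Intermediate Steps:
Q(r) = 6 - 36*r (Q(r) = 6*(r*(-2 - 4)) + 6 = 6*(r*(-6)) + 6 = 6*(-6*r) + 6 = -36*r + 6 = 6 - 36*r)
(a - 1611)/(Q(66) + y) = (6212 - 1611)/((6 - 36*66) + 33206) = 4601/((6 - 2376) + 33206) = 4601/(-2370 + 33206) = 4601/30836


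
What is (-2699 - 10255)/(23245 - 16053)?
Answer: -6477/3596 ≈ -1.8012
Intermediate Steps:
(-2699 - 10255)/(23245 - 16053) = -12954/7192 = -12954*1/7192 = -6477/3596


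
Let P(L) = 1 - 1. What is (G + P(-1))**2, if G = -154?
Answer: 23716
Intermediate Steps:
P(L) = 0
(G + P(-1))**2 = (-154 + 0)**2 = (-154)**2 = 23716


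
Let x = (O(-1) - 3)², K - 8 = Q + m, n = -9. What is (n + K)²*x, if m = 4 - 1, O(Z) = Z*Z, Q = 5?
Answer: 196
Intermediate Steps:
O(Z) = Z²
m = 3
K = 16 (K = 8 + (5 + 3) = 8 + 8 = 16)
x = 4 (x = ((-1)² - 3)² = (1 - 3)² = (-2)² = 4)
(n + K)²*x = (-9 + 16)²*4 = 7²*4 = 49*4 = 196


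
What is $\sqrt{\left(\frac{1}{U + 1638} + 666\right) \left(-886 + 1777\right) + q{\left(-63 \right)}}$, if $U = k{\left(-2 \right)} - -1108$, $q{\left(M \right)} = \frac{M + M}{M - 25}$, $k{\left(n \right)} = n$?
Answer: $\frac{3 \sqrt{306484293038}}{2156} \approx 770.33$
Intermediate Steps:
$q{\left(M \right)} = \frac{2 M}{-25 + M}$
$U = 1106$ ($U = -2 - -1108 = -2 + 1108 = 1106$)
$\sqrt{\left(\frac{1}{U + 1638} + 666\right) \left(-886 + 1777\right) + q{\left(-63 \right)}} = \sqrt{\left(\frac{1}{1106 + 1638} + 666\right) \left(-886 + 1777\right) + 2 \left(-63\right) \frac{1}{-25 - 63}} = \sqrt{\left(\frac{1}{2744} + 666\right) 891 + 2 \left(-63\right) \frac{1}{-88}} = \sqrt{\left(\frac{1}{2744} + 666\right) 891 + 2 \left(-63\right) \left(- \frac{1}{88}\right)} = \sqrt{\frac{1827505}{2744} \cdot 891 + \frac{63}{44}} = \sqrt{\frac{1628306955}{2744} + \frac{63}{44}} = \sqrt{\frac{17911419723}{30184}} = \frac{3 \sqrt{306484293038}}{2156}$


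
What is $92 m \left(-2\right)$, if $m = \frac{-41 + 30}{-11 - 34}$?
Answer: $- \frac{2024}{45} \approx -44.978$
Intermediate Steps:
$m = \frac{11}{45}$ ($m = - \frac{11}{-45} = \left(-11\right) \left(- \frac{1}{45}\right) = \frac{11}{45} \approx 0.24444$)
$92 m \left(-2\right) = 92 \cdot \frac{11}{45} \left(-2\right) = \frac{1012}{45} \left(-2\right) = - \frac{2024}{45}$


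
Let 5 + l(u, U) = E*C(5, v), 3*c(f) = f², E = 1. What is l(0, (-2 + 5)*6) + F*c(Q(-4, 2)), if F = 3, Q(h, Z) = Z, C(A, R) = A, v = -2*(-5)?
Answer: 4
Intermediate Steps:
v = 10
c(f) = f²/3
l(u, U) = 0 (l(u, U) = -5 + 1*5 = -5 + 5 = 0)
l(0, (-2 + 5)*6) + F*c(Q(-4, 2)) = 0 + 3*((⅓)*2²) = 0 + 3*((⅓)*4) = 0 + 3*(4/3) = 0 + 4 = 4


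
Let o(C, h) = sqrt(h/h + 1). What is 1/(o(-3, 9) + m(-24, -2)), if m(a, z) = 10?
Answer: 5/49 - sqrt(2)/98 ≈ 0.087610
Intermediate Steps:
o(C, h) = sqrt(2) (o(C, h) = sqrt(1 + 1) = sqrt(2))
1/(o(-3, 9) + m(-24, -2)) = 1/(sqrt(2) + 10) = 1/(10 + sqrt(2))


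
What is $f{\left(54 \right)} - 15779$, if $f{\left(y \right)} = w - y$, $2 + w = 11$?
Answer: $-15824$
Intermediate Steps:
$w = 9$ ($w = -2 + 11 = 9$)
$f{\left(y \right)} = 9 - y$
$f{\left(54 \right)} - 15779 = \left(9 - 54\right) - 15779 = -45 - 15779 = -15824$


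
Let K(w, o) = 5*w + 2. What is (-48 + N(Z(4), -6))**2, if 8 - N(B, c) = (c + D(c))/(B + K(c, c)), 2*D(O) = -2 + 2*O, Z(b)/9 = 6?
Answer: 6241/4 ≈ 1560.3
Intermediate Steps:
K(w, o) = 2 + 5*w
Z(b) = 54 (Z(b) = 9*6 = 54)
D(O) = -1 + O (D(O) = (-2 + 2*O)/2 = -1 + O)
N(B, c) = 8 - (-1 + 2*c)/(2 + B + 5*c) (N(B, c) = 8 - (c + (-1 + c))/(B + (2 + 5*c)) = 8 - (-1 + 2*c)/(2 + B + 5*c))
(-48 + N(Z(4), -6))**2 = (-48 + (17 + 8*54 + 38*(-6))/(2 + 54 + 5*(-6)))**2 = (-48 + (17 + 432 - 228)/(2 + 54 - 30))**2 = (-48 + 221/26)**2 = (-48 + (1/26)*221)**2 = (-48 + 17/2)**2 = (-79/2)**2 = 6241/4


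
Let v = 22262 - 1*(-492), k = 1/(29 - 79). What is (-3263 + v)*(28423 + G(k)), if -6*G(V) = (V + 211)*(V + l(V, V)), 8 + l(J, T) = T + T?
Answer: 2797583816759/5000 ≈ 5.5952e+8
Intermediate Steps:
k = -1/50 (k = 1/(-50) = -1/50 ≈ -0.020000)
v = 22754 (v = 22262 + 492 = 22754)
l(J, T) = -8 + 2*T (l(J, T) = -8 + (T + T) = -8 + 2*T)
G(V) = -(-8 + 3*V)*(211 + V)/6 (G(V) = -(V + 211)*(V + (-8 + 2*V))/6 = -(211 + V)*(-8 + 3*V)/6 = -(-8 + 3*V)*(211 + V)/6)
(-3263 + v)*(28423 + G(k)) = (-3263 + 22754)*(28423 + (844/3 - 625/6*(-1/50) - (-1/50)²/2)) = 19491*(28423 + (844/3 + 25/12 - ½*1/2500)) = 19491*(28423 + (844/3 + 25/12 - 1/5000)) = 19491*(28423 + 4251247/15000) = 19491*(430596247/15000) = 2797583816759/5000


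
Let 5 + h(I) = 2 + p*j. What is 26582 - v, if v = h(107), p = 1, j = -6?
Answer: 26591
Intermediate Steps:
h(I) = -9 (h(I) = -5 + (2 + 1*(-6)) = -5 + (2 - 6) = -5 - 4 = -9)
v = -9
26582 - v = 26582 - 1*(-9) = 26582 + 9 = 26591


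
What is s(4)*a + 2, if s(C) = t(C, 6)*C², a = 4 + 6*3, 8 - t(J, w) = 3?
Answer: 1762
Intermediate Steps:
t(J, w) = 5 (t(J, w) = 8 - 1*3 = 8 - 3 = 5)
a = 22 (a = 4 + 18 = 22)
s(C) = 5*C²
s(4)*a + 2 = (5*4²)*22 + 2 = (5*16)*22 + 2 = 80*22 + 2 = 1760 + 2 = 1762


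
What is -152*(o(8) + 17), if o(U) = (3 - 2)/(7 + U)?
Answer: -38912/15 ≈ -2594.1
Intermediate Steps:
o(U) = 1/(7 + U)
-152*(o(8) + 17) = -152*(1/(7 + 8) + 17) = -152*(1/15 + 17) = -152*256/15 = -38912/15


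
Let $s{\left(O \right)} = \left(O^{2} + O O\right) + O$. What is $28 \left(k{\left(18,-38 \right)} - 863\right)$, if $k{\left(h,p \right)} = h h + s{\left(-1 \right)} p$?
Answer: $-16156$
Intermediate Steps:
$s{\left(O \right)} = O + 2 O^{2}$ ($s{\left(O \right)} = \left(O^{2} + O^{2}\right) + O = 2 O^{2} + O = O + 2 O^{2}$)
$k{\left(h,p \right)} = p + h^{2}$ ($k{\left(h,p \right)} = h h + - (1 + 2 \left(-1\right)) p = h^{2} + - (1 - 2) p = h^{2} + \left(-1\right) \left(-1\right) p = h^{2} + 1 p = h^{2} + p = p + h^{2}$)
$28 \left(k{\left(18,-38 \right)} - 863\right) = 28 \left(\left(-38 + 18^{2}\right) - 863\right) = 28 \left(\left(-38 + 324\right) - 863\right) = 28 \left(286 - 863\right) = 28 \left(-577\right) = -16156$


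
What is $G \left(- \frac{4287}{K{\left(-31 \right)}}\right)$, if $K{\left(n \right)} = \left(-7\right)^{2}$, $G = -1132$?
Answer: $\frac{4852884}{49} \approx 99039.0$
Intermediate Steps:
$K{\left(n \right)} = 49$
$G \left(- \frac{4287}{K{\left(-31 \right)}}\right) = - 1132 \left(- \frac{4287}{49}\right) = - 1132 \left(\left(-4287\right) \frac{1}{49}\right) = \left(-1132\right) \left(- \frac{4287}{49}\right) = \frac{4852884}{49}$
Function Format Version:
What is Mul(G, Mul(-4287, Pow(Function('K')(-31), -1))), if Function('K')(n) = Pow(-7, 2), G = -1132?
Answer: Rational(4852884, 49) ≈ 99039.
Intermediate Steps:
Function('K')(n) = 49
Mul(G, Mul(-4287, Pow(Function('K')(-31), -1))) = Mul(-1132, Mul(-4287, Pow(49, -1))) = Mul(-1132, Mul(-4287, Rational(1, 49))) = Mul(-1132, Rational(-4287, 49)) = Rational(4852884, 49)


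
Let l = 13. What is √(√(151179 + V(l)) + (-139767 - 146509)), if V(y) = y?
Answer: √(-286276 + 2*√37798) ≈ 534.68*I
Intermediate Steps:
√(√(151179 + V(l)) + (-139767 - 146509)) = √(√(151179 + 13) + (-139767 - 146509)) = √(√151192 - 286276) = √(2*√37798 - 286276) = √(-286276 + 2*√37798)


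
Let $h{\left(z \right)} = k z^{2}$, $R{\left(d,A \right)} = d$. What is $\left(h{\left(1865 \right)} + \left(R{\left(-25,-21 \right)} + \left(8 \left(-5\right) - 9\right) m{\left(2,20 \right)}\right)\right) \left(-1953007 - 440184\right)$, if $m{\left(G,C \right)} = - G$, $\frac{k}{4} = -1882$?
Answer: $62663499159556857$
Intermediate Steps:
$k = -7528$ ($k = 4 \left(-1882\right) = -7528$)
$h{\left(z \right)} = - 7528 z^{2}$
$\left(h{\left(1865 \right)} + \left(R{\left(-25,-21 \right)} + \left(8 \left(-5\right) - 9\right) m{\left(2,20 \right)}\right)\right) \left(-1953007 - 440184\right) = \left(- 7528 \cdot 1865^{2} - \left(25 - \left(8 \left(-5\right) - 9\right) \left(\left(-1\right) 2\right)\right)\right) \left(-1953007 - 440184\right) = \left(\left(-7528\right) 3478225 - \left(25 - \left(-40 - 9\right) \left(-2\right)\right)\right) \left(-2393191\right) = \left(-26184077800 - -73\right) \left(-2393191\right) = \left(-26184077800 + \left(-25 + 98\right)\right) \left(-2393191\right) = \left(-26184077800 + 73\right) \left(-2393191\right) = \left(-26184077727\right) \left(-2393191\right) = 62663499159556857$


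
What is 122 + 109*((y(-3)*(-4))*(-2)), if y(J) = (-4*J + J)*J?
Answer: -23422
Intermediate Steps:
y(J) = -3*J**2 (y(J) = (-3*J)*J = -3*J**2)
122 + 109*((y(-3)*(-4))*(-2)) = 122 + 109*((-3*(-3)**2*(-4))*(-2)) = 122 + 109*((-3*9*(-4))*(-2)) = 122 + 109*(-27*(-4)*(-2)) = 122 + 109*(108*(-2)) = 122 + 109*(-216) = 122 - 23544 = -23422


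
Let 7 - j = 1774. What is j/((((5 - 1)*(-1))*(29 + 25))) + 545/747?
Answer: 17749/1992 ≈ 8.9101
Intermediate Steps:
j = -1767 (j = 7 - 1*1774 = 7 - 1774 = -1767)
j/((((5 - 1)*(-1))*(29 + 25))) + 545/747 = -1767*(-1/((5 - 1)*(29 + 25))) + 545/747 = -1767/((4*(-1))*54) + 545*(1/747) = -1767/((-4*54)) + 545/747 = -1767/(-216) + 545/747 = -1767*(-1/216) + 545/747 = 589/72 + 545/747 = 17749/1992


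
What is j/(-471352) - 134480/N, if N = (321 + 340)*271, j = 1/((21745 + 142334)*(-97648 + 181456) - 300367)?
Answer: -871629751006059785531/1161034420935949311080 ≈ -0.75074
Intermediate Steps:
j = 1/13750832465 (j = 1/(164079*83808 - 300367) = 1/(13751132832 - 300367) = 1/13750832465 ≈ 7.2723e-11)
N = 179131 (N = 661*271 = 179131)
j/(-471352) - 134480/N = (1/13750832465)/(-471352) - 134480/179131 = (1/13750832465)*(-1/471352) - 134480*1/179131 = -1/6481482384042680 - 134480/179131 = -871629751006059785531/1161034420935949311080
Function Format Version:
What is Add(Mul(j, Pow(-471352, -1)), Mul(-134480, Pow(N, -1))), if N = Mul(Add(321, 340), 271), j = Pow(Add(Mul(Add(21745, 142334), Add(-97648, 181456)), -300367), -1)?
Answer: Rational(-871629751006059785531, 1161034420935949311080) ≈ -0.75074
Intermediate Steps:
j = Rational(1, 13750832465) (j = Pow(Add(Mul(164079, 83808), -300367), -1) = Pow(Add(13751132832, -300367), -1) = Pow(13750832465, -1) = Rational(1, 13750832465) ≈ 7.2723e-11)
N = 179131 (N = Mul(661, 271) = 179131)
Add(Mul(j, Pow(-471352, -1)), Mul(-134480, Pow(N, -1))) = Add(Mul(Rational(1, 13750832465), Pow(-471352, -1)), Mul(-134480, Pow(179131, -1))) = Add(Mul(Rational(1, 13750832465), Rational(-1, 471352)), Mul(-134480, Rational(1, 179131))) = Add(Rational(-1, 6481482384042680), Rational(-134480, 179131)) = Rational(-871629751006059785531, 1161034420935949311080)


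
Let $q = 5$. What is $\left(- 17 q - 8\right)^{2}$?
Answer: $8649$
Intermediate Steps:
$\left(- 17 q - 8\right)^{2} = \left(\left(-17\right) 5 - 8\right)^{2} = \left(-85 - 8\right)^{2} = \left(-93\right)^{2} = 8649$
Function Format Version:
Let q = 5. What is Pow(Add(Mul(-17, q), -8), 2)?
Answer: 8649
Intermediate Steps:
Pow(Add(Mul(-17, q), -8), 2) = Pow(Add(Mul(-17, 5), -8), 2) = Pow(Add(-85, -8), 2) = Pow(-93, 2) = 8649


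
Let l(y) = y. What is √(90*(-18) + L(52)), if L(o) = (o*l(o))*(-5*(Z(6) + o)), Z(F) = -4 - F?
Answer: 2*I*√142365 ≈ 754.63*I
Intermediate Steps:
L(o) = o²*(50 - 5*o) (L(o) = (o*o)*(-5*((-4 - 1*6) + o)) = o²*(-5*((-4 - 6) + o)) = o²*(-5*(-10 + o)) = o²*(50 - 5*o))
√(90*(-18) + L(52)) = √(90*(-18) + 5*52²*(10 - 1*52)) = √(-1620 + 5*2704*(10 - 52)) = √(-1620 + 5*2704*(-42)) = √(-1620 - 567840) = √(-569460) = 2*I*√142365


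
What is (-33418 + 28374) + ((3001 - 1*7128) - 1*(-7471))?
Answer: -1700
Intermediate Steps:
(-33418 + 28374) + ((3001 - 1*7128) - 1*(-7471)) = -5044 + ((3001 - 7128) + 7471) = -5044 + (-4127 + 7471) = -5044 + 3344 = -1700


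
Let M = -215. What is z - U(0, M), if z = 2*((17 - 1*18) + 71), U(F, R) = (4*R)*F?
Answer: 140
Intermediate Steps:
U(F, R) = 4*F*R
z = 140 (z = 2*((17 - 18) + 71) = 2*(-1 + 71) = 2*70 = 140)
z - U(0, M) = 140 - 4*0*(-215) = 140 - 1*0 = 140 + 0 = 140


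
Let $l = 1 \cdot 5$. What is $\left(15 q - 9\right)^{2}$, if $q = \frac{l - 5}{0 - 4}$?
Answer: $81$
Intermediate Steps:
$l = 5$
$q = 0$ ($q = \frac{5 - 5}{0 - 4} = \frac{0}{-4} = 0 \left(- \frac{1}{4}\right) = 0$)
$\left(15 q - 9\right)^{2} = \left(15 \cdot 0 - 9\right)^{2} = \left(0 - 9\right)^{2} = \left(-9\right)^{2} = 81$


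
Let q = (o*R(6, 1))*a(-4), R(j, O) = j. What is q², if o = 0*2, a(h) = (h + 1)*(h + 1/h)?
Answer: 0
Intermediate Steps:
a(h) = (1 + h)*(h + 1/h)
o = 0
q = 0 (q = (0*6)*(1 - 4 + 1/(-4) + (-4)²) = 0*(1 - 4 - ¼ + 16) = 0*(51/4) = 0)
q² = 0² = 0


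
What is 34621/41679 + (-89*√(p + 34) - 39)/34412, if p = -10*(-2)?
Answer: 1189752371/1434257748 - 267*√6/34412 ≈ 0.81052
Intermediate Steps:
p = 20
34621/41679 + (-89*√(p + 34) - 39)/34412 = 34621/41679 + (-89*√(20 + 34) - 39)/34412 = 34621*(1/41679) + (-267*√6 - 39)*(1/34412) = 34621/41679 + (-267*√6 - 39)*(1/34412) = 34621/41679 + (-39 - 267*√6)*(1/34412) = 34621/41679 + (-39/34412 - 267*√6/34412) = 1189752371/1434257748 - 267*√6/34412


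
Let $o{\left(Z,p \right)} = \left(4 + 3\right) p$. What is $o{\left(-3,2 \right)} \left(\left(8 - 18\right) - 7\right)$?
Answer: $-238$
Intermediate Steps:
$o{\left(Z,p \right)} = 7 p$
$o{\left(-3,2 \right)} \left(\left(8 - 18\right) - 7\right) = 7 \cdot 2 \left(\left(8 - 18\right) - 7\right) = 14 \left(-10 - 7\right) = 14 \left(-17\right) = -238$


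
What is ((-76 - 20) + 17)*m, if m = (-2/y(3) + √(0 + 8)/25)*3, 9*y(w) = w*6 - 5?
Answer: 4266/13 - 474*√2/25 ≈ 301.34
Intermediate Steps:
y(w) = -5/9 + 2*w/3 (y(w) = (w*6 - 5)/9 = (6*w - 5)/9 = (-5 + 6*w)/9 = -5/9 + 2*w/3)
m = -54/13 + 6*√2/25 (m = (-2/(-5/9 + (⅔)*3) + √(0 + 8)/25)*3 = (-2/(-5/9 + 2) + √8*(1/25))*3 = (-2/13/9 + (2*√2)*(1/25))*3 = (-2*9/13 + 2*√2/25)*3 = (-18/13 + 2*√2/25)*3 = -54/13 + 6*√2/25 ≈ -3.8144)
((-76 - 20) + 17)*m = ((-76 - 20) + 17)*(-54/13 + 6*√2/25) = (-96 + 17)*(-54/13 + 6*√2/25) = -79*(-54/13 + 6*√2/25) = 4266/13 - 474*√2/25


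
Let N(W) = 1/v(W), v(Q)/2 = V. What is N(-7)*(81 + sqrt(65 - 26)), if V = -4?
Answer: -81/8 - sqrt(39)/8 ≈ -10.906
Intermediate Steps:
v(Q) = -8 (v(Q) = 2*(-4) = -8)
N(W) = -1/8 (N(W) = 1/(-8) = -1/8)
N(-7)*(81 + sqrt(65 - 26)) = -(81 + sqrt(65 - 26))/8 = -(81 + sqrt(39))/8 = -81/8 - sqrt(39)/8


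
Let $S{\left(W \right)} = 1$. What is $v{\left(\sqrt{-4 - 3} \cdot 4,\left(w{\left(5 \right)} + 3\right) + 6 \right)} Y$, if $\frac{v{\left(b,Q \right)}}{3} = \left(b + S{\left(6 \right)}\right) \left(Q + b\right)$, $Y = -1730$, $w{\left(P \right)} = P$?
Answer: $508620 - 311400 i \sqrt{7} \approx 5.0862 \cdot 10^{5} - 8.2389 \cdot 10^{5} i$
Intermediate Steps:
$v{\left(b,Q \right)} = 3 \left(1 + b\right) \left(Q + b\right)$ ($v{\left(b,Q \right)} = 3 \left(b + 1\right) \left(Q + b\right) = 3 \left(1 + b\right) \left(Q + b\right)$)
$v{\left(\sqrt{-4 - 3} \cdot 4,\left(w{\left(5 \right)} + 3\right) + 6 \right)} Y = \left(3 \left(\left(5 + 3\right) + 6\right) + 3 \sqrt{-4 - 3} \cdot 4 + 3 \left(\sqrt{-4 - 3} \cdot 4\right)^{2} + 3 \left(\left(5 + 3\right) + 6\right) \sqrt{-4 - 3} \cdot 4\right) \left(-1730\right) = \left(3 \left(8 + 6\right) + 3 \sqrt{-7} \cdot 4 + 3 \left(\sqrt{-7} \cdot 4\right)^{2} + 3 \left(8 + 6\right) \sqrt{-7} \cdot 4\right) \left(-1730\right) = \left(3 \cdot 14 + 3 i \sqrt{7} \cdot 4 + 3 \left(i \sqrt{7} \cdot 4\right)^{2} + 3 \cdot 14 i \sqrt{7} \cdot 4\right) \left(-1730\right) = \left(42 + 3 \cdot 4 i \sqrt{7} + 3 \left(4 i \sqrt{7}\right)^{2} + 3 \cdot 14 \cdot 4 i \sqrt{7}\right) \left(-1730\right) = \left(42 + 12 i \sqrt{7} + 3 \left(-112\right) + 168 i \sqrt{7}\right) \left(-1730\right) = \left(42 + 12 i \sqrt{7} - 336 + 168 i \sqrt{7}\right) \left(-1730\right) = \left(-294 + 180 i \sqrt{7}\right) \left(-1730\right) = 508620 - 311400 i \sqrt{7}$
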